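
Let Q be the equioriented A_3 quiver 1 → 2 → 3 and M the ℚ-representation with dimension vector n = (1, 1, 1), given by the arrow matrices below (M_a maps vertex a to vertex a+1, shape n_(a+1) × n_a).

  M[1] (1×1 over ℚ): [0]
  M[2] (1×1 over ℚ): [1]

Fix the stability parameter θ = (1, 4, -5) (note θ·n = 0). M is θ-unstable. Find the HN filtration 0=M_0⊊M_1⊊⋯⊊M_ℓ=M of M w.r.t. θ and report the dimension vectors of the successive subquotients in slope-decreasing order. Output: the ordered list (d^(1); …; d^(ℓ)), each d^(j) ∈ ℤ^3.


Interval decomposition of M: I[1,1], I[2,3].
HN type (ℓ=2): μ^(1)=1; μ^(2)=-1/2

((1, 0, 0); (0, 1, 1))


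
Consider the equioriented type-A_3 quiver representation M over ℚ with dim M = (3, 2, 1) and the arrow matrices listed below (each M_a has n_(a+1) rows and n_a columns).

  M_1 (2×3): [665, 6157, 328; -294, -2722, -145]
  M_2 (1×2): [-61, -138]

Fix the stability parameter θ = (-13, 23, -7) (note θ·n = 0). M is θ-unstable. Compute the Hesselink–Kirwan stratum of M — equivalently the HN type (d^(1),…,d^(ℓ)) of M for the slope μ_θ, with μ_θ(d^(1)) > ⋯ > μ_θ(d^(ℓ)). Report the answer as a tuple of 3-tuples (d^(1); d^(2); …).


Barcode: M ≅ I[1,1], I[1,2], I[1,3]. HN layers by μ_θ (3 steps, strictly decreasing):
  μ^(1)=23; μ^(2)=8; μ^(3)=-13

((0, 1, 0); (0, 1, 1); (3, 0, 0))


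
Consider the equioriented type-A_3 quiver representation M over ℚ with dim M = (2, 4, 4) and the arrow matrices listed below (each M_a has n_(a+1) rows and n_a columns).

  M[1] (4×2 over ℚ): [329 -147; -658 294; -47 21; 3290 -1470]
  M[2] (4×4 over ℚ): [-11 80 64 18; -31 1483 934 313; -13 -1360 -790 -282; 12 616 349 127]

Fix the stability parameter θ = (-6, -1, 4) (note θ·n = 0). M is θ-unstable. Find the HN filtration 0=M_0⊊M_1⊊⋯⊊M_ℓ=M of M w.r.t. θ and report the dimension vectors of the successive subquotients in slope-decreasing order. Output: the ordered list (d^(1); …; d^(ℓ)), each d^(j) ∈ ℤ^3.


Interval decomposition of M: I[1,1], I[1,3], I[2,3]^3.
HN type (ℓ=3): μ^(1)=4; μ^(2)=-1; μ^(3)=-6

((0, 0, 4); (0, 4, 0); (2, 0, 0))


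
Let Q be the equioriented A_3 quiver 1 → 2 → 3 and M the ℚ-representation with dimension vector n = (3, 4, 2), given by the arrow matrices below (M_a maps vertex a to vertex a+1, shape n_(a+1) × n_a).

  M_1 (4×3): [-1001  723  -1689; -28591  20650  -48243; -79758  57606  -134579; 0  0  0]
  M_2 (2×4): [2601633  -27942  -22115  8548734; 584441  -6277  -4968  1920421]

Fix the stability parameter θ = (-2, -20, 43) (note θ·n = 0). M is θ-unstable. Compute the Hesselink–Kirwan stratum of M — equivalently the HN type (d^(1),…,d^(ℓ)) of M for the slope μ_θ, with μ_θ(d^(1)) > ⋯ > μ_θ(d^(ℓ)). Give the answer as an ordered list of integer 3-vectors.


Via rank(M_{q-1}∘⋯∘M_p): M ≅ I[1,2], I[1,3]^2, I[2,2].
μ_θ-semistable layers: μ^(1)=43; μ^(2)=-11; μ^(3)=-20

((0, 0, 2); (3, 3, 0); (0, 1, 0))


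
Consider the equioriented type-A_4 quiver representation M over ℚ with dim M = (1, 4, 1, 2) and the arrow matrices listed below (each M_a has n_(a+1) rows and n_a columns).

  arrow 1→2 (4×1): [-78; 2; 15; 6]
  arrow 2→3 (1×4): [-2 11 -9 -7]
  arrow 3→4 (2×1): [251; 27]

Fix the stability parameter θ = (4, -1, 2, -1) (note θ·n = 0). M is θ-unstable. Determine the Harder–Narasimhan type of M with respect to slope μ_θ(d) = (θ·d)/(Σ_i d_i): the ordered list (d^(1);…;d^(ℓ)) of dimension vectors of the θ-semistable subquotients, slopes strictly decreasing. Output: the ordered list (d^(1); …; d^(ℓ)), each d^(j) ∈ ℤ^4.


Interval decomposition of M: I[1,4], I[2,2]^3, I[4,4].
HN type (ℓ=2): μ^(1)=1; μ^(2)=-1

((1, 1, 1, 1); (0, 3, 0, 1))


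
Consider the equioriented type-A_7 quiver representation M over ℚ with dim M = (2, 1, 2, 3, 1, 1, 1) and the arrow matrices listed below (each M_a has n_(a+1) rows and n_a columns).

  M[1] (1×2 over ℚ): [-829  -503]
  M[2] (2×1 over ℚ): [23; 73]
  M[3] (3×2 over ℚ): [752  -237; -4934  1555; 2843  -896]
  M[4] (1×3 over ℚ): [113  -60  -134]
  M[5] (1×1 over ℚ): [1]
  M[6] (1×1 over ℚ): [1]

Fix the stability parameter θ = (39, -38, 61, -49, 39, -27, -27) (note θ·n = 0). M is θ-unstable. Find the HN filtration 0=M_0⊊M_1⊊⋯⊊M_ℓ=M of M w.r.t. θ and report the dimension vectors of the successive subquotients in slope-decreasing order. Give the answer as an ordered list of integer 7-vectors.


Via rank(M_{q-1}∘⋯∘M_p): M ≅ I[1,1], I[1,7], I[3,4], I[4,4].
μ_θ-semistable layers: μ^(1)=39; μ^(2)=6; μ^(3)=-2/7; μ^(4)=-49

((1, 0, 0, 0, 0, 0, 0); (0, 0, 1, 1, 0, 0, 0); (1, 1, 1, 1, 1, 1, 1); (0, 0, 0, 1, 0, 0, 0))


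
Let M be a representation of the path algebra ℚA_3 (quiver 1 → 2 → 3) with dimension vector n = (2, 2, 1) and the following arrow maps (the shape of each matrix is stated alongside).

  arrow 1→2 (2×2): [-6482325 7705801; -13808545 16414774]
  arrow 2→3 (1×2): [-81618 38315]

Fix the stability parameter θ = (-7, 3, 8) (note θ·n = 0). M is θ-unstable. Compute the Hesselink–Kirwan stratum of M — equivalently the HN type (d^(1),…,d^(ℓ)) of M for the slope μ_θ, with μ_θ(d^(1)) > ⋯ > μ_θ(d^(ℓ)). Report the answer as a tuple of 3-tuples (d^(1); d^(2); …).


Barcode: M ≅ I[1,2], I[1,3]. HN layers by μ_θ (3 steps, strictly decreasing):
  μ^(1)=8; μ^(2)=3; μ^(3)=-7

((0, 0, 1); (0, 2, 0); (2, 0, 0))


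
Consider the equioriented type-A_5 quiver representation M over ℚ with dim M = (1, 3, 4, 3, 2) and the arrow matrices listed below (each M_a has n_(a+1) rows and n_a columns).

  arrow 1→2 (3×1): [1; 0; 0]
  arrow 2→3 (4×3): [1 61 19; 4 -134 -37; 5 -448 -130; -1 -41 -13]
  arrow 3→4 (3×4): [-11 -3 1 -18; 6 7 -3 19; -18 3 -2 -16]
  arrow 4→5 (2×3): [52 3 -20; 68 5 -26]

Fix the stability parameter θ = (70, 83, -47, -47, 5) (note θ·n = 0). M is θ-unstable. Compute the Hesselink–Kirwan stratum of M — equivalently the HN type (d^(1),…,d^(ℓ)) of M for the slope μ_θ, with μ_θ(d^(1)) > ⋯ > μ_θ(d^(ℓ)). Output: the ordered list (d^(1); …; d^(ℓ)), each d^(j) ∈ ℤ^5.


Barcode: M ≅ I[1,3], I[2,5]^2, I[3,4]. HN layers by μ_θ (4 steps, strictly decreasing):
  μ^(1)=106/3; μ^(2)=5; μ^(3)=-11/3; μ^(4)=-47

((1, 1, 1, 0, 0); (0, 0, 0, 0, 2); (0, 2, 2, 2, 0); (0, 0, 1, 1, 0))


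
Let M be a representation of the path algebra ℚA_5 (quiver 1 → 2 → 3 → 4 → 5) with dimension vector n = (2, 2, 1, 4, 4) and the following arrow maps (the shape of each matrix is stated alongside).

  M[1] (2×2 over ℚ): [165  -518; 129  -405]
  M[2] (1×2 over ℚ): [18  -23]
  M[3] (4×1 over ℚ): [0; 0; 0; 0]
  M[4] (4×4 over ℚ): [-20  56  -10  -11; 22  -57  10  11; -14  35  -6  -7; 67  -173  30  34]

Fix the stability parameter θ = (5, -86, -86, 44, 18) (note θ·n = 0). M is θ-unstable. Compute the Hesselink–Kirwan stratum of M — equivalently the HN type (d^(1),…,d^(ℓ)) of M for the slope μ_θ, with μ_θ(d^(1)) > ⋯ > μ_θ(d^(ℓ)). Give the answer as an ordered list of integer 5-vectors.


Via rank(M_{q-1}∘⋯∘M_p): M ≅ I[1,2], I[1,3], I[4,5]^4.
μ_θ-semistable layers: μ^(1)=31; μ^(2)=-81/2; μ^(3)=-167/3

((0, 0, 0, 4, 4); (1, 1, 0, 0, 0); (1, 1, 1, 0, 0))


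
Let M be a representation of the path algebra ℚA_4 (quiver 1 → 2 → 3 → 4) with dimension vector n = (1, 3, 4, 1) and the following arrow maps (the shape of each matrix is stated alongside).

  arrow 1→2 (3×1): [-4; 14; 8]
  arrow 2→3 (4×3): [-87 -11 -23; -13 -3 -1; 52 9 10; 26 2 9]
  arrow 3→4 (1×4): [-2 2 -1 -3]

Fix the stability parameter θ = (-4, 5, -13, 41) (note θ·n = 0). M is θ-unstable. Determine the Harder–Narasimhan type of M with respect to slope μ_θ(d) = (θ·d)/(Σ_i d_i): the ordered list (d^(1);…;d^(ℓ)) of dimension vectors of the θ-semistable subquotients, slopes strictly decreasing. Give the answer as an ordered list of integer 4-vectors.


Barcode: M ≅ I[1,4], I[2,3]^2, I[3,3]. HN layers by μ_θ (3 steps, strictly decreasing):
  μ^(1)=41; μ^(2)=-4; μ^(3)=-13

((0, 0, 0, 1); (1, 3, 3, 0); (0, 0, 1, 0))


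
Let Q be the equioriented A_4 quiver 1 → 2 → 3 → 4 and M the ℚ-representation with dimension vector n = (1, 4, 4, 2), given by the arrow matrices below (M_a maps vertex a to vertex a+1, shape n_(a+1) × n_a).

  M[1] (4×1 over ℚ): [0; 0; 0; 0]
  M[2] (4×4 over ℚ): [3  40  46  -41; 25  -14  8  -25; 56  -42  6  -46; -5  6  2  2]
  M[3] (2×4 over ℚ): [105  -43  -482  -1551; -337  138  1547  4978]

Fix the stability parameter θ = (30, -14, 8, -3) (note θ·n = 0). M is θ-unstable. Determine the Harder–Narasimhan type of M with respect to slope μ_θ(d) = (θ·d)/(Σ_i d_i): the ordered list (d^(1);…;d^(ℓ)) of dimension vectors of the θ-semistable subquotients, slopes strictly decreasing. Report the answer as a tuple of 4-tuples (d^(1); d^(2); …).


Interval decomposition of M: I[1,1], I[2,3]^2, I[2,4]^2.
HN type (ℓ=4): μ^(1)=30; μ^(2)=8; μ^(3)=5/2; μ^(4)=-14

((1, 0, 0, 0); (0, 0, 2, 0); (0, 0, 2, 2); (0, 4, 0, 0))


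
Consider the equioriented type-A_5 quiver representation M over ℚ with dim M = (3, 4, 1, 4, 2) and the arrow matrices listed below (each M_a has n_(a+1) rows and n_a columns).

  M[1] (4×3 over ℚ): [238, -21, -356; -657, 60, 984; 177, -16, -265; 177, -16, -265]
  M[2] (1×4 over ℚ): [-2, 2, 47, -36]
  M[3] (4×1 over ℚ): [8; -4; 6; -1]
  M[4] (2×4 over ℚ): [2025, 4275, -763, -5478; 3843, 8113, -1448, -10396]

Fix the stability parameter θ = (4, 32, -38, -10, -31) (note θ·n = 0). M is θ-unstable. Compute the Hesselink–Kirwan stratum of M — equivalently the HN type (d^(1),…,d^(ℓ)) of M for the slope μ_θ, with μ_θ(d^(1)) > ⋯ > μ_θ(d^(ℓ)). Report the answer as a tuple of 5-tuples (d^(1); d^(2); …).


Via rank(M_{q-1}∘⋯∘M_p): M ≅ I[1,2]^2, I[1,4], I[2,2], I[4,4], I[4,5]^2.
μ_θ-semistable layers: μ^(1)=32; μ^(2)=4; μ^(3)=-3; μ^(4)=-10; μ^(5)=-41/2

((0, 3, 0, 0, 0); (2, 0, 0, 0, 0); (1, 1, 1, 1, 0); (0, 0, 0, 1, 0); (0, 0, 0, 2, 2))


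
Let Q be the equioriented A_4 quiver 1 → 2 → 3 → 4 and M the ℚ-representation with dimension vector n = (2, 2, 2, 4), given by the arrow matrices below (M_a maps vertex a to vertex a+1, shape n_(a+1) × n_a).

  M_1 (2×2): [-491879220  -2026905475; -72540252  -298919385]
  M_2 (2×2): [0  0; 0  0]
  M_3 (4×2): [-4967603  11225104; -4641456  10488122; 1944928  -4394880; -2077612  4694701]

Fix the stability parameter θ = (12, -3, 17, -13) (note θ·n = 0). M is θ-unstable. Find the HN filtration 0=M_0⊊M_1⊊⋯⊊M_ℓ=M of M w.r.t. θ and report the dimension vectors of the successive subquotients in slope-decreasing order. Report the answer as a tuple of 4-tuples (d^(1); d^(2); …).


Via rank(M_{q-1}∘⋯∘M_p): M ≅ I[1,1], I[1,2], I[2,2], I[3,4]^2, I[4,4]^2.
μ_θ-semistable layers: μ^(1)=12; μ^(2)=9/2; μ^(3)=2; μ^(4)=-3; μ^(5)=-13

((1, 0, 0, 0); (1, 1, 0, 0); (0, 0, 2, 2); (0, 1, 0, 0); (0, 0, 0, 2))


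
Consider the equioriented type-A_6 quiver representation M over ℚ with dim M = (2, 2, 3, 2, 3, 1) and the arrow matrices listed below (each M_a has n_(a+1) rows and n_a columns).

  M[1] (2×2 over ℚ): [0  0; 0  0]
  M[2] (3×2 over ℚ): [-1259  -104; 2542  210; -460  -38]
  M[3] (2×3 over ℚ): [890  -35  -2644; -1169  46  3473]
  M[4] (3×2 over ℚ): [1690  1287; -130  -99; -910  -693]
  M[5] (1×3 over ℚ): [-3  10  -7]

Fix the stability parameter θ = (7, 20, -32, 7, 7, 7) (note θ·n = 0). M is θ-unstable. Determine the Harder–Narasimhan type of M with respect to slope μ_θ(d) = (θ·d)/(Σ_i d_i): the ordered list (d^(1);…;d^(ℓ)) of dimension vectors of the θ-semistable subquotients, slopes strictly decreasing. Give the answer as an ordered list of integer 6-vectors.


Interval decomposition of M: I[1,1]^2, I[2,4], I[2,5], I[3,3], I[5,5], I[5,6].
HN type (ℓ=3): μ^(1)=7; μ^(2)=-6; μ^(3)=-32

((2, 0, 0, 2, 3, 1); (0, 2, 2, 0, 0, 0); (0, 0, 1, 0, 0, 0))


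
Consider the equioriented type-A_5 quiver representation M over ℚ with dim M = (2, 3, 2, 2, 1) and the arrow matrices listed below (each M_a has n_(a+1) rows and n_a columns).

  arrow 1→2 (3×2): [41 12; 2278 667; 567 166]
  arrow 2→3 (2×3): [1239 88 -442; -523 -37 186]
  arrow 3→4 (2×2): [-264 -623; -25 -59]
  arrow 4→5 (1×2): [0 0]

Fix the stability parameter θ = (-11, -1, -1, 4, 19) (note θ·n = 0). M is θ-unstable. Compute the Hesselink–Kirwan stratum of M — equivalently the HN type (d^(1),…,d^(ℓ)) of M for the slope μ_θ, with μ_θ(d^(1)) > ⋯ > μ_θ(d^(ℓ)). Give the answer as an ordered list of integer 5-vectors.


Barcode: M ≅ I[1,4]^2, I[2,2], I[5,5]. HN layers by μ_θ (4 steps, strictly decreasing):
  μ^(1)=19; μ^(2)=4; μ^(3)=-1; μ^(4)=-11

((0, 0, 0, 0, 1); (0, 0, 0, 2, 0); (0, 3, 2, 0, 0); (2, 0, 0, 0, 0))


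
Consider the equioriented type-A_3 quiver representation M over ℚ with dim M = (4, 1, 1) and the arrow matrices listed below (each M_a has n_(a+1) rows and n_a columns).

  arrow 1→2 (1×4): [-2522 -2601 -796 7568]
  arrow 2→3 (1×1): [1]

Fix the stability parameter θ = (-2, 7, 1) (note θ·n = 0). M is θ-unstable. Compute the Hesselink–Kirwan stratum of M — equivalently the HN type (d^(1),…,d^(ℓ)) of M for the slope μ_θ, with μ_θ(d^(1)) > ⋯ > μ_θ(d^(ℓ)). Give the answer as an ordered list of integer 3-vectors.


Via rank(M_{q-1}∘⋯∘M_p): M ≅ I[1,1]^3, I[1,3].
μ_θ-semistable layers: μ^(1)=4; μ^(2)=-2

((0, 1, 1); (4, 0, 0))


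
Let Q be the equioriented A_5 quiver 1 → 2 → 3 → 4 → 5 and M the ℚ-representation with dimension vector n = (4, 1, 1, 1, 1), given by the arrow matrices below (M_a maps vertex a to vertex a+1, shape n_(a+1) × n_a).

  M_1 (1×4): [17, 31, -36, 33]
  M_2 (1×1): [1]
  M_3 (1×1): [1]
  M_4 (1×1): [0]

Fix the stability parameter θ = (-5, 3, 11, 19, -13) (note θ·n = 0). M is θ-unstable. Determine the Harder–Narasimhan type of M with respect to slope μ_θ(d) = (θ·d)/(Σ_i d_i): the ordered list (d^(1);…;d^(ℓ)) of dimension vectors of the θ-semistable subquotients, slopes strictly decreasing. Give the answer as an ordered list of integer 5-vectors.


Interval decomposition of M: I[1,1]^3, I[1,4], I[5,5].
HN type (ℓ=5): μ^(1)=19; μ^(2)=11; μ^(3)=3; μ^(4)=-5; μ^(5)=-13

((0, 0, 0, 1, 0); (0, 0, 1, 0, 0); (0, 1, 0, 0, 0); (4, 0, 0, 0, 0); (0, 0, 0, 0, 1))


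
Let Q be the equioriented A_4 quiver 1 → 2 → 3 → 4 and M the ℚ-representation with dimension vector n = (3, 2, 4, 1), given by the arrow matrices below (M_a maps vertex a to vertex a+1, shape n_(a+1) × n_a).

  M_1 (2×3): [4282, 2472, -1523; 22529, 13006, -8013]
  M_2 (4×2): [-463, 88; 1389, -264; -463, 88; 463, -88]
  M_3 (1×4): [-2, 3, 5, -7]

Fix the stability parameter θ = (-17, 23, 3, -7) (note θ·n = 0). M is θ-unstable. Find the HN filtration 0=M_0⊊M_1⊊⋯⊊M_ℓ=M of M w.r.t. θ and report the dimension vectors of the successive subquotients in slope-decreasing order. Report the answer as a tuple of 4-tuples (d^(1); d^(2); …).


Interval decomposition of M: I[1,1], I[1,2], I[1,4], I[3,3]^3.
HN type (ℓ=4): μ^(1)=23; μ^(2)=19/3; μ^(3)=3; μ^(4)=-17

((0, 1, 0, 0); (0, 1, 1, 1); (0, 0, 3, 0); (3, 0, 0, 0))


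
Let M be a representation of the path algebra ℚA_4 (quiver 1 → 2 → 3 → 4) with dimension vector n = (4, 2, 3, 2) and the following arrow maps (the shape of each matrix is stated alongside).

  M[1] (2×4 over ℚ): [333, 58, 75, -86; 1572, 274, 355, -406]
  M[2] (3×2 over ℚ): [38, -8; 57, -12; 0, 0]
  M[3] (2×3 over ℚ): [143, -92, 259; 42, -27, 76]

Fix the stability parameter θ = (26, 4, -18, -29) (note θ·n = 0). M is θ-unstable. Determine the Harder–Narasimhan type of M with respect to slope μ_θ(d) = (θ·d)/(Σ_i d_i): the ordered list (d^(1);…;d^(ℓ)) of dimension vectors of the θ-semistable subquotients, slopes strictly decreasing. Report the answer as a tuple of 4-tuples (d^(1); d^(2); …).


Via rank(M_{q-1}∘⋯∘M_p): M ≅ I[1,1]^2, I[1,2], I[1,4], I[3,3], I[3,4].
μ_θ-semistable layers: μ^(1)=26; μ^(2)=15; μ^(3)=-17/4; μ^(4)=-18; μ^(5)=-47/2

((2, 0, 0, 0); (1, 1, 0, 0); (1, 1, 1, 1); (0, 0, 1, 0); (0, 0, 1, 1))


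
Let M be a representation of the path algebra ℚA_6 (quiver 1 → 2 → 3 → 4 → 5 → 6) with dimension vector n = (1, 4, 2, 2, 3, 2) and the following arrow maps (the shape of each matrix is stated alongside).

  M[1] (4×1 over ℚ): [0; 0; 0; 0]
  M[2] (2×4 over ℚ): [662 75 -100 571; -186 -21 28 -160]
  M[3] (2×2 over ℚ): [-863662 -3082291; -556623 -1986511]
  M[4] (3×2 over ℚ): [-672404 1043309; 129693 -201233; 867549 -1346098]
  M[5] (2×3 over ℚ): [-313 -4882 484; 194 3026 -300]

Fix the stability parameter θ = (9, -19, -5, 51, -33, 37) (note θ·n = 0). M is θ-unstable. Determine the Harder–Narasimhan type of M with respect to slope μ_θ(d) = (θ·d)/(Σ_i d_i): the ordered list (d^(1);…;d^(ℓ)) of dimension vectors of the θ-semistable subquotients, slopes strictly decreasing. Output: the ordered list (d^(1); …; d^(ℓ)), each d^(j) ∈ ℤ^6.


Interval decomposition of M: I[1,1], I[2,2]^2, I[2,6]^2, I[5,5].
HN type (ℓ=5): μ^(1)=37; μ^(2)=9; μ^(3)=-5; μ^(4)=-19; μ^(5)=-33

((0, 0, 0, 0, 0, 2); (1, 0, 0, 2, 2, 0); (0, 0, 2, 0, 0, 0); (0, 4, 0, 0, 0, 0); (0, 0, 0, 0, 1, 0))


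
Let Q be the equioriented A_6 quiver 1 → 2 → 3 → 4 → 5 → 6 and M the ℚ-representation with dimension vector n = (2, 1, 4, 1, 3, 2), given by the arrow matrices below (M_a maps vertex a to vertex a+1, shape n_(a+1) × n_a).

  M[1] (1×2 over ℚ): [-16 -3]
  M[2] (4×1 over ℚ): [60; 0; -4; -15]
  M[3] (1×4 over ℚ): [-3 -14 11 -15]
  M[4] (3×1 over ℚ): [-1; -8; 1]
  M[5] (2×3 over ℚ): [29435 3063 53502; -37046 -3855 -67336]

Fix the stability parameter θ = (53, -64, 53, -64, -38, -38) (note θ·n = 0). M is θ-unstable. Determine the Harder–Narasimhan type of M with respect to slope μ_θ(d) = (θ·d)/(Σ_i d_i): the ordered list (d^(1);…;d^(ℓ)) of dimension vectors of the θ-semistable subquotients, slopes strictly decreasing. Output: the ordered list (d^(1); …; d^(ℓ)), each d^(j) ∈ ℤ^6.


Barcode: M ≅ I[1,1], I[1,6], I[3,3]^3, I[5,5], I[5,6]. HN layers by μ_θ (3 steps, strictly decreasing):
  μ^(1)=53; μ^(2)=-49/3; μ^(3)=-38

((1, 0, 3, 0, 0, 0); (1, 1, 1, 1, 1, 1); (0, 0, 0, 0, 2, 1))


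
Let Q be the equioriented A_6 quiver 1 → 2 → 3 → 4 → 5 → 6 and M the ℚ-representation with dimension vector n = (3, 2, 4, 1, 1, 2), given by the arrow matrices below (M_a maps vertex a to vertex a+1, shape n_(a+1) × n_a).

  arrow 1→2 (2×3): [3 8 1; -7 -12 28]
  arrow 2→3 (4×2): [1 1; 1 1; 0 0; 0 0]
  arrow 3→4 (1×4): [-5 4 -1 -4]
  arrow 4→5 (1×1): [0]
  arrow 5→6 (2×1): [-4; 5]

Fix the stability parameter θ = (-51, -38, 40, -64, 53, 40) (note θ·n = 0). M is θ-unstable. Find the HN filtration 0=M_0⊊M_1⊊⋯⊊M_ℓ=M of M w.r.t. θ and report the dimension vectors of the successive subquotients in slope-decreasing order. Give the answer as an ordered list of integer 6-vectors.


Via rank(M_{q-1}∘⋯∘M_p): M ≅ I[1,1], I[1,2], I[1,4], I[3,3]^3, I[5,6], I[6,6].
μ_θ-semistable layers: μ^(1)=93/2; μ^(2)=40; μ^(3)=-12; μ^(4)=-38; μ^(5)=-51

((0, 0, 0, 0, 1, 1); (0, 0, 3, 0, 0, 1); (0, 0, 1, 1, 0, 0); (0, 2, 0, 0, 0, 0); (3, 0, 0, 0, 0, 0))


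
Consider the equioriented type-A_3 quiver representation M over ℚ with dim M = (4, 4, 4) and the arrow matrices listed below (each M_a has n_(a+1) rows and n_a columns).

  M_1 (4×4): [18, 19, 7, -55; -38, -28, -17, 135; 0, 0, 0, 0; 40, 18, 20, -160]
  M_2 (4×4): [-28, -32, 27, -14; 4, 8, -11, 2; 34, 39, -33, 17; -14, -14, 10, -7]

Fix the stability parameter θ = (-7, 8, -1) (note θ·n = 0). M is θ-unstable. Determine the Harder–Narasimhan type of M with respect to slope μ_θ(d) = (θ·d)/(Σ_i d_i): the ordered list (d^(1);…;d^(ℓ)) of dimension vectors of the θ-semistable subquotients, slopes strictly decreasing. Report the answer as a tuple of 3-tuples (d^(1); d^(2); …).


Interval decomposition of M: I[1,1]^2, I[1,2], I[1,3], I[2,3]^2, I[3,3].
HN type (ℓ=4): μ^(1)=8; μ^(2)=7/2; μ^(3)=-1; μ^(4)=-7

((0, 1, 0); (0, 3, 3); (0, 0, 1); (4, 0, 0))


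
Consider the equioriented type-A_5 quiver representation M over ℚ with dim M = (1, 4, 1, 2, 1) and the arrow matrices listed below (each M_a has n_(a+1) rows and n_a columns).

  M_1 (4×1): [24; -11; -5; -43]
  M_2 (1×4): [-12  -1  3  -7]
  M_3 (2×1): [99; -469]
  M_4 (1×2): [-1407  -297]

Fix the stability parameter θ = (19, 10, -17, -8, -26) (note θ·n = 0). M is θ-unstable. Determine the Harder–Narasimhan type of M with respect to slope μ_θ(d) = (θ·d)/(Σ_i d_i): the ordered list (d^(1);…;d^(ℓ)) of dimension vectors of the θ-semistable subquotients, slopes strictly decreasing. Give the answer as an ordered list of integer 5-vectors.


Interval decomposition of M: I[1,4], I[2,2]^3, I[4,5].
HN type (ℓ=3): μ^(1)=10; μ^(2)=1; μ^(3)=-17

((0, 3, 0, 0, 0); (1, 1, 1, 1, 0); (0, 0, 0, 1, 1))


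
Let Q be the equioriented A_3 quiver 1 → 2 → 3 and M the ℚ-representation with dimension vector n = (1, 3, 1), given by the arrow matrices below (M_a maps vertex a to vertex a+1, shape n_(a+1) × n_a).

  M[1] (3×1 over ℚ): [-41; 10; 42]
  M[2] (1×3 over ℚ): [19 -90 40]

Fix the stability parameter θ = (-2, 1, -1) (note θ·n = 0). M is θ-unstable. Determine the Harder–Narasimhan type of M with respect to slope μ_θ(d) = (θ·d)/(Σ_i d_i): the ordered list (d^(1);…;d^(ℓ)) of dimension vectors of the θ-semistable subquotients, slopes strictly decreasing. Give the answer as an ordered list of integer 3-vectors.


Via rank(M_{q-1}∘⋯∘M_p): M ≅ I[1,3], I[2,2]^2.
μ_θ-semistable layers: μ^(1)=1; μ^(2)=0; μ^(3)=-2

((0, 2, 0); (0, 1, 1); (1, 0, 0))


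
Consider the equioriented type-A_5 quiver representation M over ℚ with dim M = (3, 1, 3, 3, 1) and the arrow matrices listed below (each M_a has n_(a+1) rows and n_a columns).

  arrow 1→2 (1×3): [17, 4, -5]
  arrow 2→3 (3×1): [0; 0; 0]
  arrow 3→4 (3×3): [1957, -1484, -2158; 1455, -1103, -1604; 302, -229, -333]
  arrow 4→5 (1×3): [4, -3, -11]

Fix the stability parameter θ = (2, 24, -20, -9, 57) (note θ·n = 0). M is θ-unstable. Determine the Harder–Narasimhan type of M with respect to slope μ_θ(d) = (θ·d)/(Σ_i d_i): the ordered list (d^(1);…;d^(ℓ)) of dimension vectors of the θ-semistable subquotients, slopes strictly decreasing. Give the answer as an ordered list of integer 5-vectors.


Via rank(M_{q-1}∘⋯∘M_p): M ≅ I[1,1]^2, I[1,2], I[3,4]^2, I[3,5].
μ_θ-semistable layers: μ^(1)=57; μ^(2)=24; μ^(3)=2; μ^(4)=-9; μ^(5)=-20

((0, 0, 0, 0, 1); (0, 1, 0, 0, 0); (3, 0, 0, 0, 0); (0, 0, 0, 3, 0); (0, 0, 3, 0, 0))


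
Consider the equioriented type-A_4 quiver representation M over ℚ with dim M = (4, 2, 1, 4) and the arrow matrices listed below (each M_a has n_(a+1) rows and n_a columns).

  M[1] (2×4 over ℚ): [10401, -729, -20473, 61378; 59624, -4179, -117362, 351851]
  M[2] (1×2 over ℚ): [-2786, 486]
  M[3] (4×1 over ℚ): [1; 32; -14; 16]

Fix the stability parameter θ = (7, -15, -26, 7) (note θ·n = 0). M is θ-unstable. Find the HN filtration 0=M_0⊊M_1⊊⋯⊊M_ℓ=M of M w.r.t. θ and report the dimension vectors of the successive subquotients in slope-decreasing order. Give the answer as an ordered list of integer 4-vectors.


Via rank(M_{q-1}∘⋯∘M_p): M ≅ I[1,1]^2, I[1,2], I[1,4], I[4,4]^3.
μ_θ-semistable layers: μ^(1)=7; μ^(2)=-4; μ^(3)=-34/3

((2, 0, 0, 4); (1, 1, 0, 0); (1, 1, 1, 0))


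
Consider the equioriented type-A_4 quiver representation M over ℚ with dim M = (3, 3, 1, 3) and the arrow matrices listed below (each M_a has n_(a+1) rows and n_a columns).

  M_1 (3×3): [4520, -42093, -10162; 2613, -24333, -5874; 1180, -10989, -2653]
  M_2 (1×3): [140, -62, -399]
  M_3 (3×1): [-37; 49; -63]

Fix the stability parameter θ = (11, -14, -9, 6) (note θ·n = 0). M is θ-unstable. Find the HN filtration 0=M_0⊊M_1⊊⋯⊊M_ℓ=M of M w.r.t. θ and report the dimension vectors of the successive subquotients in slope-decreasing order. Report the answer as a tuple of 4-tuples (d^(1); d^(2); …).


Barcode: M ≅ I[1,2]^2, I[1,4], I[4,4]^2. HN layers by μ_θ (3 steps, strictly decreasing):
  μ^(1)=6; μ^(2)=-3/2; μ^(3)=-4

((0, 0, 0, 3); (2, 2, 0, 0); (1, 1, 1, 0))


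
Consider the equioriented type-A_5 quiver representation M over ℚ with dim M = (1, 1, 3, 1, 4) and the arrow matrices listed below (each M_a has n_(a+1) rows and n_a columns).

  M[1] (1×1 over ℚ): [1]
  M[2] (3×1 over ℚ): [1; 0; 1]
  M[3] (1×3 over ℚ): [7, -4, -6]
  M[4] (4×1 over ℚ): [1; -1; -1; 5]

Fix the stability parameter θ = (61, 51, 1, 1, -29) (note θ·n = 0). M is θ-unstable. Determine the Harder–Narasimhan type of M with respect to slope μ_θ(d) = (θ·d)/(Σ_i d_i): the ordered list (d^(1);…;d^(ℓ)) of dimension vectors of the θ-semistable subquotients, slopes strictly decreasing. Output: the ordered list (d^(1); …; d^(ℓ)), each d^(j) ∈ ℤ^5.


Barcode: M ≅ I[1,5], I[3,3]^2, I[5,5]^3. HN layers by μ_θ (3 steps, strictly decreasing):
  μ^(1)=17; μ^(2)=1; μ^(3)=-29

((1, 1, 1, 1, 1); (0, 0, 2, 0, 0); (0, 0, 0, 0, 3))


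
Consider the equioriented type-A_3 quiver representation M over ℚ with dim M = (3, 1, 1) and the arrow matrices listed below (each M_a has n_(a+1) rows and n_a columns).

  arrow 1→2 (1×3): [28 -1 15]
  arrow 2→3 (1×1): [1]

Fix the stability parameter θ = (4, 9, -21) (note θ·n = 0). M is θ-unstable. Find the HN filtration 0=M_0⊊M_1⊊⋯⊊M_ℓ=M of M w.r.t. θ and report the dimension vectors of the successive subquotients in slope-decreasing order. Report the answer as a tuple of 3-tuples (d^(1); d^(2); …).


Interval decomposition of M: I[1,1]^2, I[1,3].
HN type (ℓ=2): μ^(1)=4; μ^(2)=-8/3

((2, 0, 0); (1, 1, 1))


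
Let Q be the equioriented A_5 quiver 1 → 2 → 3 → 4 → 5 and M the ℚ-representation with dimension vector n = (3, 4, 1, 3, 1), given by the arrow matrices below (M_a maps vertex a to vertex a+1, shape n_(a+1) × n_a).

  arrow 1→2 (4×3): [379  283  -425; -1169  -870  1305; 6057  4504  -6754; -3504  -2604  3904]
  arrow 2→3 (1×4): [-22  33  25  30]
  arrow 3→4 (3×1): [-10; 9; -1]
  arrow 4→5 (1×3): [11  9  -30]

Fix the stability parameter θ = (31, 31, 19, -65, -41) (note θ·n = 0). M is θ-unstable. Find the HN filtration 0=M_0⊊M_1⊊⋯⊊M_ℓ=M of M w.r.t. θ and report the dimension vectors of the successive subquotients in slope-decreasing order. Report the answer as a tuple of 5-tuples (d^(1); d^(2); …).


Interval decomposition of M: I[1,2]^2, I[1,5], I[2,2], I[4,4]^2.
HN type (ℓ=3): μ^(1)=31; μ^(2)=-5; μ^(3)=-65

((2, 3, 0, 0, 0); (1, 1, 1, 1, 1); (0, 0, 0, 2, 0))


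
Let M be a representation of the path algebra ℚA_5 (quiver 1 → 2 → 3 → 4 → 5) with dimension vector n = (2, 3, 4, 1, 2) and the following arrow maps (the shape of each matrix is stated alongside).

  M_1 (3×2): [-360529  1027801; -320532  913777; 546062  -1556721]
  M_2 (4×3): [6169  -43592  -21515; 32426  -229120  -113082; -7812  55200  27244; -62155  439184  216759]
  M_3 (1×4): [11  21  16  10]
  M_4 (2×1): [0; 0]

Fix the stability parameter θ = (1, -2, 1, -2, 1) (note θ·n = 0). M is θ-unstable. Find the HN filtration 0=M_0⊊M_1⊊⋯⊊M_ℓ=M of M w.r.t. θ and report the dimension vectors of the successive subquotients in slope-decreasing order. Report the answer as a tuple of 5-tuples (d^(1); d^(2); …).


Barcode: M ≅ I[1,3], I[1,4], I[2,2], I[3,3]^2, I[5,5]^2. HN layers by μ_θ (3 steps, strictly decreasing):
  μ^(1)=1; μ^(2)=-1/2; μ^(3)=-2

((0, 0, 3, 0, 2); (2, 2, 1, 1, 0); (0, 1, 0, 0, 0))


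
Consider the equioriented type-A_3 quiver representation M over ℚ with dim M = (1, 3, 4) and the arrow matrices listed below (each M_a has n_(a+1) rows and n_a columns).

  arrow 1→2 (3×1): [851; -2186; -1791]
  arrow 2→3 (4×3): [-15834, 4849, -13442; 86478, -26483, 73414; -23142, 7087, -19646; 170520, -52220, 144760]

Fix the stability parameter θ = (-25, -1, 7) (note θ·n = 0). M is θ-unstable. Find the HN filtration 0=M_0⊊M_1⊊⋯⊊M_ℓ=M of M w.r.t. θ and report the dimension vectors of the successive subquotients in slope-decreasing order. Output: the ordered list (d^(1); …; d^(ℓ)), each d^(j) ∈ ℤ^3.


Via rank(M_{q-1}∘⋯∘M_p): M ≅ I[1,3], I[2,2]^2, I[3,3]^3.
μ_θ-semistable layers: μ^(1)=7; μ^(2)=-1; μ^(3)=-25

((0, 0, 4); (0, 3, 0); (1, 0, 0))


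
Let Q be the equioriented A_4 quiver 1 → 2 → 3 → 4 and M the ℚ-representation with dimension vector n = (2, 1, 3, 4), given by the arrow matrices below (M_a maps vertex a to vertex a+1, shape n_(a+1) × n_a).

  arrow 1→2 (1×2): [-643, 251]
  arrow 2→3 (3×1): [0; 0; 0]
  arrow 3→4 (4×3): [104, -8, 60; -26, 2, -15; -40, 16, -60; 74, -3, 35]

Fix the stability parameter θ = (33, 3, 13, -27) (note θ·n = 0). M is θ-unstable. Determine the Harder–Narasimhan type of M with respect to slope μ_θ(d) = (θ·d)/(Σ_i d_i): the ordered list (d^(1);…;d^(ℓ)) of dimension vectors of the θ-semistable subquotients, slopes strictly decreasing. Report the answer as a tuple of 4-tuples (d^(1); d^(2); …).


Interval decomposition of M: I[1,1], I[1,2], I[3,3], I[3,4]^2, I[4,4]^2.
HN type (ℓ=5): μ^(1)=33; μ^(2)=18; μ^(3)=13; μ^(4)=-7; μ^(5)=-27

((1, 0, 0, 0); (1, 1, 0, 0); (0, 0, 1, 0); (0, 0, 2, 2); (0, 0, 0, 2))


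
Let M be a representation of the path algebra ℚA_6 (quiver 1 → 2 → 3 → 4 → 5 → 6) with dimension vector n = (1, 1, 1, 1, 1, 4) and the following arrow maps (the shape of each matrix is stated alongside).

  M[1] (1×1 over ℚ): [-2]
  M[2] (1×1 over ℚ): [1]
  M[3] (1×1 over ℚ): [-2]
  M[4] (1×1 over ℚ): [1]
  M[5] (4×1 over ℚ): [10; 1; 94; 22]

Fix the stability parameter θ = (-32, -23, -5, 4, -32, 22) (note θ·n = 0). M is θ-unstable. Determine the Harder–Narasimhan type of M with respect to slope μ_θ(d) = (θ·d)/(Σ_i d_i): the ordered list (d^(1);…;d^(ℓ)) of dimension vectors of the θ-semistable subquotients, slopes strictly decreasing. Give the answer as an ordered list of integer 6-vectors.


Interval decomposition of M: I[1,6], I[6,6]^3.
HN type (ℓ=4): μ^(1)=22; μ^(2)=-11; μ^(3)=-23; μ^(4)=-32

((0, 0, 0, 0, 0, 4); (0, 0, 1, 1, 1, 0); (0, 1, 0, 0, 0, 0); (1, 0, 0, 0, 0, 0))


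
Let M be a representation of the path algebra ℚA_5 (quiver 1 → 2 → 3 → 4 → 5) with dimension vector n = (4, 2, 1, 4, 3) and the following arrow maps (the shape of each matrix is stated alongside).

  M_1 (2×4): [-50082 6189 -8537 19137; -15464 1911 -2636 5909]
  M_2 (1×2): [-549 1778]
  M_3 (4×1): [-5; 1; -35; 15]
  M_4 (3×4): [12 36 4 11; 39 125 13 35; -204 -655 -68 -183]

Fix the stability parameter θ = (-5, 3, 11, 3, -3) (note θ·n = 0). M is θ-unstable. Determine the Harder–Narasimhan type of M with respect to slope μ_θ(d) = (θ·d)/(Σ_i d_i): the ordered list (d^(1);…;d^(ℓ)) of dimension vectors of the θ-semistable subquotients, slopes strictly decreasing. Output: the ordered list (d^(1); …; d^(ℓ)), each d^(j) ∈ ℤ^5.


Via rank(M_{q-1}∘⋯∘M_p): M ≅ I[1,1]^2, I[1,2], I[1,5], I[4,4], I[4,5]^2.
μ_θ-semistable layers: μ^(1)=11/3; μ^(2)=3; μ^(3)=0; μ^(4)=-5

((0, 0, 1, 1, 1); (0, 2, 0, 1, 0); (0, 0, 0, 2, 2); (4, 0, 0, 0, 0))


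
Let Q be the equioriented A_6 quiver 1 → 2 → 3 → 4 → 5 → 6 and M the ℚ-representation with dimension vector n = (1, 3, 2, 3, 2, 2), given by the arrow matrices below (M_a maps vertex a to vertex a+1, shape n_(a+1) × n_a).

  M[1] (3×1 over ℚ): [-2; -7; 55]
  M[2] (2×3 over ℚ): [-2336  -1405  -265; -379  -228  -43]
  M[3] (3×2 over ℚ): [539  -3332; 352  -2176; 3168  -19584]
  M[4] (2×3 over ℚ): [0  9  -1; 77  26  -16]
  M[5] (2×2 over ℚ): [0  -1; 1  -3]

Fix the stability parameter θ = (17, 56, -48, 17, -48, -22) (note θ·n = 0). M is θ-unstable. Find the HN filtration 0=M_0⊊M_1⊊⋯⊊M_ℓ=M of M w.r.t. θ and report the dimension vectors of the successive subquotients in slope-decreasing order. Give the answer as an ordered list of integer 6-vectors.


Interval decomposition of M: I[1,3], I[2,2], I[2,6], I[4,4], I[4,6].
HN type (ℓ=5): μ^(1)=56; μ^(2)=17; μ^(3)=25/3; μ^(4)=-9; μ^(5)=-53/3

((0, 1, 0, 0, 0, 0); (0, 0, 0, 1, 0, 0); (1, 1, 1, 0, 0, 0); (0, 1, 1, 1, 1, 1); (0, 0, 0, 1, 1, 1))


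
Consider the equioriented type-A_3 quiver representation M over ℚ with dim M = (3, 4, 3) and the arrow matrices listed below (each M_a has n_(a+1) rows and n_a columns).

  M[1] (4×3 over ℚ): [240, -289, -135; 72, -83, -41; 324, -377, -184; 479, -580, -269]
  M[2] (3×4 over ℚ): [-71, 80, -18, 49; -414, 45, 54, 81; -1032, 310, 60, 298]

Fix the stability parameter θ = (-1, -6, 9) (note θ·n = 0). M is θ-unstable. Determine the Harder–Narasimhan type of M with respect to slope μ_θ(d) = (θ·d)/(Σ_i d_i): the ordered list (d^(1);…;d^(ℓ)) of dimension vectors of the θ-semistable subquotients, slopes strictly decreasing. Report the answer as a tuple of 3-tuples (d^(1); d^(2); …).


Via rank(M_{q-1}∘⋯∘M_p): M ≅ I[1,2], I[1,3]^2, I[2,2], I[3,3].
μ_θ-semistable layers: μ^(1)=9; μ^(2)=-7/2; μ^(3)=-6

((0, 0, 3); (3, 3, 0); (0, 1, 0))


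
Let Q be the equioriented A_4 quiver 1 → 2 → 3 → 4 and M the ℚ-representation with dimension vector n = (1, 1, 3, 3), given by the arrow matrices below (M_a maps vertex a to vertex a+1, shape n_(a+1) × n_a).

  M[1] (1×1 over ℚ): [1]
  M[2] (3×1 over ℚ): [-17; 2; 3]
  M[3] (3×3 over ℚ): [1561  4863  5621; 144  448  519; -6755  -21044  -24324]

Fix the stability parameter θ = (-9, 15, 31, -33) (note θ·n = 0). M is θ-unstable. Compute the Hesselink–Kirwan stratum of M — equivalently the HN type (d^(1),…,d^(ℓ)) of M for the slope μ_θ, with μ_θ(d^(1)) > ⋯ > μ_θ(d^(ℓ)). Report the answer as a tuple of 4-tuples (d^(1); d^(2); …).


Interval decomposition of M: I[1,4], I[3,4]^2.
HN type (ℓ=3): μ^(1)=13/3; μ^(2)=-1; μ^(3)=-9

((0, 1, 1, 1); (0, 0, 2, 2); (1, 0, 0, 0))


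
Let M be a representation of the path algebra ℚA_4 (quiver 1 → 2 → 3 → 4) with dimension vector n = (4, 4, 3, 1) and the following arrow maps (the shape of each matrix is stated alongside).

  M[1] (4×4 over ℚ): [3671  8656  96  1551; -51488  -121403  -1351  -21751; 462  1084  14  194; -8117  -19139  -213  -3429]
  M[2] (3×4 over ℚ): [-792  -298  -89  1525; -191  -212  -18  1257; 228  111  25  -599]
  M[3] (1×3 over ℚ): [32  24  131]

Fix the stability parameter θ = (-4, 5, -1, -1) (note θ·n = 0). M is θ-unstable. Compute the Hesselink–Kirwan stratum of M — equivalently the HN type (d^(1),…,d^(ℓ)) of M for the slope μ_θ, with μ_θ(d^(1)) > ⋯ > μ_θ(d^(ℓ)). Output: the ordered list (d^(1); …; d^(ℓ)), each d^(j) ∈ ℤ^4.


Via rank(M_{q-1}∘⋯∘M_p): M ≅ I[1,2], I[1,3]^2, I[1,4].
μ_θ-semistable layers: μ^(1)=5; μ^(2)=2; μ^(3)=1; μ^(4)=-4

((0, 1, 0, 0); (0, 2, 2, 0); (0, 1, 1, 1); (4, 0, 0, 0))


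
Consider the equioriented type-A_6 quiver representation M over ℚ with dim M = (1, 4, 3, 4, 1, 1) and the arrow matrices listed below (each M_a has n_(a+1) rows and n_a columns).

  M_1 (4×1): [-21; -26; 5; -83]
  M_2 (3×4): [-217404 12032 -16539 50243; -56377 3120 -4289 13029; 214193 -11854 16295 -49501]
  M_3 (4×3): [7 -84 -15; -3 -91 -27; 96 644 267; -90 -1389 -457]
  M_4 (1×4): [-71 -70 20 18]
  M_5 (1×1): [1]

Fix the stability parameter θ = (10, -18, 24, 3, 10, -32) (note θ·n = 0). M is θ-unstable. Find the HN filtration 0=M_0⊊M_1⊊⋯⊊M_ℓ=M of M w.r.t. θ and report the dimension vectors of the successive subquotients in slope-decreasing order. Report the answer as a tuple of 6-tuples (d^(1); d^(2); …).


Via rank(M_{q-1}∘⋯∘M_p): M ≅ I[1,6], I[2,2], I[2,4]^2, I[4,4].
μ_θ-semistable layers: μ^(1)=27/2; μ^(2)=3; μ^(3)=5/4; μ^(4)=-4; μ^(5)=-18

((0, 0, 2, 2, 0, 0); (0, 0, 0, 1, 0, 0); (0, 0, 1, 1, 1, 1); (1, 1, 0, 0, 0, 0); (0, 3, 0, 0, 0, 0))


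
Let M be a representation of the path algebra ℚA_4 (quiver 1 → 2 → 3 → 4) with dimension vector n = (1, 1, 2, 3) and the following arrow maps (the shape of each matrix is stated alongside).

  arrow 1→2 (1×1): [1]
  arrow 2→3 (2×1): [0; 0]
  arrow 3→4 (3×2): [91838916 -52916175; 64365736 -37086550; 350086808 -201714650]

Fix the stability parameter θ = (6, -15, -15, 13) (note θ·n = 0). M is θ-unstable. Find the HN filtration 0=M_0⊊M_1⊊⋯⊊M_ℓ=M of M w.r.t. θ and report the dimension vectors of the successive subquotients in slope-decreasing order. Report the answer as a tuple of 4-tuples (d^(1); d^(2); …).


Interval decomposition of M: I[1,2], I[3,3], I[3,4], I[4,4]^2.
HN type (ℓ=3): μ^(1)=13; μ^(2)=-9/2; μ^(3)=-15

((0, 0, 0, 3); (1, 1, 0, 0); (0, 0, 2, 0))


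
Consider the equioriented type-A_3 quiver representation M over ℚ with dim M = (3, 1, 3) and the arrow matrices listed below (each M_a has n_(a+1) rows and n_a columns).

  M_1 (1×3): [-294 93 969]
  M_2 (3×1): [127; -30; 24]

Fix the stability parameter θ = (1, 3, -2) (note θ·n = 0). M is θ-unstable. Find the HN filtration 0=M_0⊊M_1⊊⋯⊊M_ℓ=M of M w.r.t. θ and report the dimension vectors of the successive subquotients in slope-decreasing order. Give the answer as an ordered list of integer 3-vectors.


Via rank(M_{q-1}∘⋯∘M_p): M ≅ I[1,1]^2, I[1,3], I[3,3]^2.
μ_θ-semistable layers: μ^(1)=1; μ^(2)=2/3; μ^(3)=-2

((2, 0, 0); (1, 1, 1); (0, 0, 2))


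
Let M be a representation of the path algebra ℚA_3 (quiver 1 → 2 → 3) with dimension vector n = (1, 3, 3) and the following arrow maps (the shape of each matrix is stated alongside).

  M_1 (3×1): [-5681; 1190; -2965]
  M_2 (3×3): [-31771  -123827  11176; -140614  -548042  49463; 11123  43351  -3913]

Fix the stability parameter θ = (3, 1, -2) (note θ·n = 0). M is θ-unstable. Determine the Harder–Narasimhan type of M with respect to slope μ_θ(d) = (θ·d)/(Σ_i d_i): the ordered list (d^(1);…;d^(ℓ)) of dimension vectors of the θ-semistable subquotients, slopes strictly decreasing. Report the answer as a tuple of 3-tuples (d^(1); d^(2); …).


Interval decomposition of M: I[1,3], I[2,2], I[2,3], I[3,3].
HN type (ℓ=4): μ^(1)=1; μ^(2)=2/3; μ^(3)=-1/2; μ^(4)=-2

((0, 1, 0); (1, 1, 1); (0, 1, 1); (0, 0, 1))


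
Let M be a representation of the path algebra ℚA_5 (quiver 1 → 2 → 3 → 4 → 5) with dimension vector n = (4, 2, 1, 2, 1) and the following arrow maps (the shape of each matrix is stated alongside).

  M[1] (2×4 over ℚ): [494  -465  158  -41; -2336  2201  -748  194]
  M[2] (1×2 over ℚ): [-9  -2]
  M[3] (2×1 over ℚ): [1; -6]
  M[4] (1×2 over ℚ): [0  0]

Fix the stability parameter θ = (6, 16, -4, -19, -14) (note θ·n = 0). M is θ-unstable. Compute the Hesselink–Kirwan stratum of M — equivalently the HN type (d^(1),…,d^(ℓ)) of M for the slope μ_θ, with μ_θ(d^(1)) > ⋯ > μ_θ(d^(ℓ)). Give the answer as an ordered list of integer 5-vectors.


Barcode: M ≅ I[1,1]^2, I[1,2], I[1,4], I[4,4], I[5,5]. HN layers by μ_θ (5 steps, strictly decreasing):
  μ^(1)=16; μ^(2)=6; μ^(3)=-1/4; μ^(4)=-14; μ^(5)=-19

((0, 1, 0, 0, 0); (3, 0, 0, 0, 0); (1, 1, 1, 1, 0); (0, 0, 0, 0, 1); (0, 0, 0, 1, 0))


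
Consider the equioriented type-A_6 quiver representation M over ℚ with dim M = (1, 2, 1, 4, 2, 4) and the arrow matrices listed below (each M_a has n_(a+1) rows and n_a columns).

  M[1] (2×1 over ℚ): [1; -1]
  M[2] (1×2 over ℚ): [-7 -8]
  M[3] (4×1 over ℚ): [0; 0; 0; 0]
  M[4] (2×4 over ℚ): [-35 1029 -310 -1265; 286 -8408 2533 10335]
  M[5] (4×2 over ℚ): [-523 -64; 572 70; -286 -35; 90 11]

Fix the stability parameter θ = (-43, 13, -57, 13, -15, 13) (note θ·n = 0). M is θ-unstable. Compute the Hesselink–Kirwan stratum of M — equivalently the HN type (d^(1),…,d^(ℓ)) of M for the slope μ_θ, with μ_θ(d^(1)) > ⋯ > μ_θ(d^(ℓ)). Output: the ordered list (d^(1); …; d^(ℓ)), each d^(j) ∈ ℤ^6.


Interval decomposition of M: I[1,3], I[2,2], I[4,4]^2, I[4,6]^2, I[6,6]^2.
HN type (ℓ=4): μ^(1)=13; μ^(2)=-1; μ^(3)=-22; μ^(4)=-43

((0, 1, 0, 2, 0, 4); (0, 0, 0, 2, 2, 0); (0, 1, 1, 0, 0, 0); (1, 0, 0, 0, 0, 0))
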